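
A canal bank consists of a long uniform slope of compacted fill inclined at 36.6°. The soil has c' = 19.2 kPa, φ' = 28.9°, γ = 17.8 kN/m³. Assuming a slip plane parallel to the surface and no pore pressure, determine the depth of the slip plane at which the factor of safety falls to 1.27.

z = 4.28 m

Setting FS = 1.27 in FS = [c' + γz cos²β tanφ'] / [γz sinβ cosβ] and solving for z:
z = c' / [γ cosβ (FS·sinβ − cosβ·tanφ')]
  = 19.2 / [17.8·cos36.6°·(1.27·sin36.6° − cos36.6°·tan28.9°)]
  = 19.2 / [17.8·0.8028·(1.27·0.5962 − 0.8028·0.5520)]
  = 19.2 / 4.4875 = 4.279 m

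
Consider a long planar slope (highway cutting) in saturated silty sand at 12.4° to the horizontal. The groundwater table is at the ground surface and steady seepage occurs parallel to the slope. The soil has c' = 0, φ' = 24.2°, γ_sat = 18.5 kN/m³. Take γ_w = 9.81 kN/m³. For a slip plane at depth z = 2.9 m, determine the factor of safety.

FS = 0.96

With seepage parallel to the slope and the water table at the surface, the effective normal stress on the slip plane uses the buoyant unit weight γ' = γ_sat − γ_w while the driving shear stress uses γ_sat:
FS = [c' + γ' z cos²β tanφ'] / [γ_sat z sinβ cosβ]
(For c' = 0 this reduces to FS = (γ'/γ_sat)·tanφ'/tanβ.)
γ' = 18.5 − 9.81 = 8.69 kN/m³
Numerator = 0.0 + 8.69·2.9·cos²12.4°·tan24.2° = 0.0 + 8.69·2.9·0.9539·0.4494 = 10.804 kPa
Denominator = 18.5·2.9·sin12.4°·cos12.4° = 18.5·2.9·0.2147·0.9767 = 11.252 kPa
FS = 10.804 / 11.252 = 0.960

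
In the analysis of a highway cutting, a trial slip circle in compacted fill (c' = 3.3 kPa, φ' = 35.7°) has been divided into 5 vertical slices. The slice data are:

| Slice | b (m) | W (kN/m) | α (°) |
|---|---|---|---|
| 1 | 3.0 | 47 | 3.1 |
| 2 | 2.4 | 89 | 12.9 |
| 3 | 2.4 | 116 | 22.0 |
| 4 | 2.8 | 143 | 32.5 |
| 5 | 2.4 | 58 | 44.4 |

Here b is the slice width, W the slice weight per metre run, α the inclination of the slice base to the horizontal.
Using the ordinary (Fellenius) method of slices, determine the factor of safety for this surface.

FS = 1.85

Ordinary method of slices: FS = Σ[c'·Δl_i + (W_i cosα_i)·tanφ'] / Σ W_i sinα_i, with Δl_i = b_i / cosα_i.
Slice 1: Δl = 3.0/cos3.1° = 3.004 m; N'_1 = 47·cos3.1° = 46.9; c'Δl = 9.91; W sinα = 2.5
Slice 2: Δl = 2.4/cos12.9° = 2.462 m; N'_2 = 89·cos12.9° = 86.8; c'Δl = 8.13; W sinα = 19.9
Slice 3: Δl = 2.4/cos22.0° = 2.588 m; N'_3 = 116·cos22.0° = 107.6; c'Δl = 8.54; W sinα = 43.5
Slice 4: Δl = 2.8/cos32.5° = 3.320 m; N'_4 = 143·cos32.5° = 120.6; c'Δl = 10.96; W sinα = 76.8
Slice 5: Δl = 2.4/cos44.4° = 3.359 m; N'_5 = 58·cos44.4° = 41.4; c'Δl = 11.09; W sinα = 40.6
Σc'Δl = 48.6 kN/m; ΣN' = 403.3 kN/m; ΣW sinα = 183.3 kN/m
Resisting = 48.6 + 403.3·tan35.7° = 48.6 + 289.8 = 338.4 kN/m
FS = 338.4 / 183.3 = 1.846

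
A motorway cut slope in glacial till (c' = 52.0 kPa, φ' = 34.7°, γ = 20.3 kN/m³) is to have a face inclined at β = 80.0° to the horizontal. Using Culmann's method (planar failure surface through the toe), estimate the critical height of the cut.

Culmann's analysis gives the critical failure plane at α_cr = (β + φ')/2 = (80.0 + 34.7)/2 = 57.4°, and the critical height
H_c = (4c'/γ) · sinβ cosφ' / [1 − cos(β − φ')]
    = (4·52.0/20.3) · sin80.0°·cos34.7° / [1 − cos(45.3°)]
    = 10.246 · 0.9848·0.8221 / [1 − 0.7034]
    = 10.246 · 0.8097 / 0.2966
    = 27.97 m

H_c = 27.97 m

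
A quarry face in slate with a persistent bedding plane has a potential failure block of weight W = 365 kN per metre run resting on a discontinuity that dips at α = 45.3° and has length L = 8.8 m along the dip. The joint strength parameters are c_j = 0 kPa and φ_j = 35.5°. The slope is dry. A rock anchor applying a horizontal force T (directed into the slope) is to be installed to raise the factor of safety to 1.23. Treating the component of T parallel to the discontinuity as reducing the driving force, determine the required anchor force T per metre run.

T = 99 kN/m

Resolving forces along and normal to the sliding plane, with the horizontal anchor force T adding T·sinα to the effective normal force and T·cosα acting up the plane against the driving force:
FS = [c_jL + (W cosα + T sinα) tanφ_j] / [W sinα − T cosα]
Without the anchor: N' = 256.7 kN/m, driving T_d = 259.4 kN/m, resisting R = 0·8.8 + 256.7·tan35.5° = 183.1 kN/m, FS = 0.71.
Setting FS = 1.23 and solving for T:
1.23·(259.4 − T cos45.3°) = 183.1 + T sin45.3°·tan35.5°
T·(sin45.3°·tan35.5° + 1.23·cos45.3°) = 1.23·259.4 − 183.1
T·(0.7108·0.7133 + 1.23·0.7034) = 319.1 − 183.1 = 136.0
T·1.3722 = 136.0
T = 99.1 kN/m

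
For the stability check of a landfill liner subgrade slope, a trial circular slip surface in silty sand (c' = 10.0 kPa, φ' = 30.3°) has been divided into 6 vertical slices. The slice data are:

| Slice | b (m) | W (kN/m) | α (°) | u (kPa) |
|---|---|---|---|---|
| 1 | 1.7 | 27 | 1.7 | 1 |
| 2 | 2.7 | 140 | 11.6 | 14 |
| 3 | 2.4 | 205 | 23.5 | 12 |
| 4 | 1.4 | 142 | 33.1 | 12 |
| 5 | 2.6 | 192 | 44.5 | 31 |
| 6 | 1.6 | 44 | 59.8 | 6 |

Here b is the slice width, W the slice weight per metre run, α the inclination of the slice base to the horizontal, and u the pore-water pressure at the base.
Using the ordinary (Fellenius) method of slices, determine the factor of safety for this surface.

FS = 1.09

Ordinary method of slices: FS = Σ[c'·Δl_i + (W_i cosα_i − u_i·Δl_i)·tanφ'] / Σ W_i sinα_i, with Δl_i = b_i / cosα_i.
Slice 1: Δl = 1.7/cos1.7° = 1.701 m; N'_1 = 27·cos1.7° − 1·1.701 = 25.3; c'Δl = 17.01; W sinα = 0.8
Slice 2: Δl = 2.7/cos11.6° = 2.756 m; N'_2 = 140·cos11.6° − 14·2.756 = 98.6; c'Δl = 27.56; W sinα = 28.2
Slice 3: Δl = 2.4/cos23.5° = 2.617 m; N'_3 = 205·cos23.5° − 12·2.617 = 156.6; c'Δl = 26.17; W sinα = 81.7
Slice 4: Δl = 1.4/cos33.1° = 1.671 m; N'_4 = 142·cos33.1° − 12·1.671 = 98.9; c'Δl = 16.71; W sinα = 77.5
Slice 5: Δl = 2.6/cos44.5° = 3.645 m; N'_5 = 192·cos44.5° − 31·3.645 = 23.9; c'Δl = 36.45; W sinα = 134.6
Slice 6: Δl = 1.6/cos59.8° = 3.181 m; N'_6 = 44·cos59.8° − 6·3.181 = 3.0; c'Δl = 31.81; W sinα = 38.0
Σc'Δl = 155.7 kN/m; ΣN' = 406.3 kN/m; ΣW sinα = 360.8 kN/m
Resisting = 155.7 + 406.3·tan30.3° = 155.7 + 237.4 = 393.1 kN/m
FS = 393.1 / 360.8 = 1.090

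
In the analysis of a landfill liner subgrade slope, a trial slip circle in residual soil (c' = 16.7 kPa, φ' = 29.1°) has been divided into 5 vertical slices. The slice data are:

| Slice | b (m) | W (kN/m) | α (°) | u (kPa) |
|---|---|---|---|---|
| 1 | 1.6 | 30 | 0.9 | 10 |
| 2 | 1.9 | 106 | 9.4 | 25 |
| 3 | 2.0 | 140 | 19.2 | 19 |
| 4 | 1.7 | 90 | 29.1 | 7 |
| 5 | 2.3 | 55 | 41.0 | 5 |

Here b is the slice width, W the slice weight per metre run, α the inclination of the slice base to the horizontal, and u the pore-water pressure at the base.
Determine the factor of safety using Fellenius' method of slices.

FS = 2.22

Ordinary method of slices: FS = Σ[c'·Δl_i + (W_i cosα_i − u_i·Δl_i)·tanφ'] / Σ W_i sinα_i, with Δl_i = b_i / cosα_i.
Slice 1: Δl = 1.6/cos0.9° = 1.600 m; N'_1 = 30·cos0.9° − 10·1.600 = 14.0; c'Δl = 26.72; W sinα = 0.5
Slice 2: Δl = 1.9/cos9.4° = 1.926 m; N'_2 = 106·cos9.4° − 25·1.926 = 56.4; c'Δl = 32.16; W sinα = 17.3
Slice 3: Δl = 2.0/cos19.2° = 2.118 m; N'_3 = 140·cos19.2° − 19·2.118 = 92.0; c'Δl = 35.37; W sinα = 46.0
Slice 4: Δl = 1.7/cos29.1° = 1.946 m; N'_4 = 90·cos29.1° − 7·1.946 = 65.0; c'Δl = 32.49; W sinα = 43.8
Slice 5: Δl = 2.3/cos41.0° = 3.048 m; N'_5 = 55·cos41.0° − 5·3.048 = 26.3; c'Δl = 50.89; W sinα = 36.1
Σc'Δl = 177.6 kN/m; ΣN' = 253.7 kN/m; ΣW sinα = 143.7 kN/m
Resisting = 177.6 + 253.7·tan29.1° = 177.6 + 141.2 = 318.8 kN/m
FS = 318.8 / 143.7 = 2.219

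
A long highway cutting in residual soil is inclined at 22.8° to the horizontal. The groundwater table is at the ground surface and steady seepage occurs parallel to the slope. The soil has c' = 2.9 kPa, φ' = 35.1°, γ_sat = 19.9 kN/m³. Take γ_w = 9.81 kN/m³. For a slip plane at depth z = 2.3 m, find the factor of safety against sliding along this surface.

With seepage parallel to the slope and the water table at the surface, the effective normal stress on the slip plane uses the buoyant unit weight γ' = γ_sat − γ_w while the driving shear stress uses γ_sat:
FS = [c' + γ' z cos²β tanφ'] / [γ_sat z sinβ cosβ]
γ' = 19.9 − 9.81 = 10.09 kN/m³
Numerator = 2.9 + 10.09·2.3·cos²22.8°·tan35.1° = 2.9 + 10.09·2.3·0.8498·0.7028 = 16.761 kPa
Denominator = 19.9·2.3·sin22.8°·cos22.8° = 19.9·2.3·0.3875·0.9219 = 16.351 kPa
FS = 16.761 / 16.351 = 1.025

FS = 1.03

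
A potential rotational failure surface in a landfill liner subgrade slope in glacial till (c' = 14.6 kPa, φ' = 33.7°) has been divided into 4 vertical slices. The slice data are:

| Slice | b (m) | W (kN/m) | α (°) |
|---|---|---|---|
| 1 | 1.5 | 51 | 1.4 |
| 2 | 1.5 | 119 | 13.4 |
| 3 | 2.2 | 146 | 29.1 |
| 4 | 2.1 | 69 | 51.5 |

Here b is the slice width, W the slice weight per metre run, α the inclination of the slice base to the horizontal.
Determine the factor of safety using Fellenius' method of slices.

FS = 2.31

Ordinary method of slices: FS = Σ[c'·Δl_i + (W_i cosα_i)·tanφ'] / Σ W_i sinα_i, with Δl_i = b_i / cosα_i.
Slice 1: Δl = 1.5/cos1.4° = 1.500 m; N'_1 = 51·cos1.4° = 51.0; c'Δl = 21.91; W sinα = 1.2
Slice 2: Δl = 1.5/cos13.4° = 1.542 m; N'_2 = 119·cos13.4° = 115.8; c'Δl = 22.51; W sinα = 27.6
Slice 3: Δl = 2.2/cos29.1° = 2.518 m; N'_3 = 146·cos29.1° = 127.6; c'Δl = 36.76; W sinα = 71.0
Slice 4: Δl = 2.1/cos51.5° = 3.373 m; N'_4 = 69·cos51.5° = 43.0; c'Δl = 49.25; W sinα = 54.0
Σc'Δl = 130.4 kN/m; ΣN' = 337.3 kN/m; ΣW sinα = 153.8 kN/m
Resisting = 130.4 + 337.3·tan33.7° = 130.4 + 224.9 = 355.4 kN/m
FS = 355.4 / 153.8 = 2.310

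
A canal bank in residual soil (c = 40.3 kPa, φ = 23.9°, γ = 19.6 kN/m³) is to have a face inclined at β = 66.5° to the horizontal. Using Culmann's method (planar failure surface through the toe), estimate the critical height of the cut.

H_c = 26.13 m

Culmann's analysis gives the critical failure plane at α_cr = (β + φ)/2 = (66.5 + 23.9)/2 = 45.2°, and the critical height
H_c = (4c/γ) · sinβ cosφ / [1 − cos(β − φ)]
    = (4·40.3/19.6) · sin66.5°·cos23.9° / [1 − cos(42.6°)]
    = 8.224 · 0.9171·0.9143 / [1 − 0.7361]
    = 8.224 · 0.8384 / 0.2639
    = 26.13 m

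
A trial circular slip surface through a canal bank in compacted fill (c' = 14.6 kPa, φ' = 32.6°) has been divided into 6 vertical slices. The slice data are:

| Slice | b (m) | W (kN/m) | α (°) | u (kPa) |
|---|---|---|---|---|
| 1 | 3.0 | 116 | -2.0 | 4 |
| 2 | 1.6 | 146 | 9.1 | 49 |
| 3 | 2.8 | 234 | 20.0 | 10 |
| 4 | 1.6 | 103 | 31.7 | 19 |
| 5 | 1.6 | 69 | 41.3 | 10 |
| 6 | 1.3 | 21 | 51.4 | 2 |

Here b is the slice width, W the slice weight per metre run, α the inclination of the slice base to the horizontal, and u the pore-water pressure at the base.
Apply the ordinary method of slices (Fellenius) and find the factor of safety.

Ordinary method of slices: FS = Σ[c'·Δl_i + (W_i cosα_i − u_i·Δl_i)·tanφ'] / Σ W_i sinα_i, with Δl_i = b_i / cosα_i.
Slice 1: Δl = 3.0/cos(-2.0°) = 3.002 m; N'_1 = 116·cos(-2.0°) − 4·3.002 = 103.9; c'Δl = 43.83; W sinα = -4.0
Slice 2: Δl = 1.6/cos9.1° = 1.620 m; N'_2 = 146·cos9.1° − 49·1.620 = 64.8; c'Δl = 23.66; W sinα = 23.1
Slice 3: Δl = 2.8/cos20.0° = 2.980 m; N'_3 = 234·cos20.0° − 10·2.980 = 190.1; c'Δl = 43.50; W sinα = 80.0
Slice 4: Δl = 1.6/cos31.7° = 1.881 m; N'_4 = 103·cos31.7° − 19·1.881 = 51.9; c'Δl = 27.46; W sinα = 54.1
Slice 5: Δl = 1.6/cos41.3° = 2.130 m; N'_5 = 69·cos41.3° − 10·2.130 = 30.5; c'Δl = 31.09; W sinα = 45.5
Slice 6: Δl = 1.3/cos51.4° = 2.084 m; N'_6 = 21·cos51.4° − 2·2.084 = 8.9; c'Δl = 30.42; W sinα = 16.4
Σc'Δl = 200.0 kN/m; ΣN' = 450.2 kN/m; ΣW sinα = 215.2 kN/m
Resisting = 200.0 + 450.2·tan32.6° = 200.0 + 287.9 = 487.8 kN/m
FS = 487.8 / 215.2 = 2.267

FS = 2.27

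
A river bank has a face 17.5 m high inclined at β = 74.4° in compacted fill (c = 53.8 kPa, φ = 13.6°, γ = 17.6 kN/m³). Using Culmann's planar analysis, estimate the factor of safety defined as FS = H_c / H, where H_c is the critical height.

H_c = (4c/γ) · sinβ cosφ / [1 − cos(β − φ)]
    = (4·53.8/17.6) · sin74.4°·cos13.6° / [1 − cos60.8°]
    = 12.227 · 0.9362 / 0.5121 = 22.35 m
FS = H_c / H = 22.35 / 17.5 = 1.277

FS = 1.28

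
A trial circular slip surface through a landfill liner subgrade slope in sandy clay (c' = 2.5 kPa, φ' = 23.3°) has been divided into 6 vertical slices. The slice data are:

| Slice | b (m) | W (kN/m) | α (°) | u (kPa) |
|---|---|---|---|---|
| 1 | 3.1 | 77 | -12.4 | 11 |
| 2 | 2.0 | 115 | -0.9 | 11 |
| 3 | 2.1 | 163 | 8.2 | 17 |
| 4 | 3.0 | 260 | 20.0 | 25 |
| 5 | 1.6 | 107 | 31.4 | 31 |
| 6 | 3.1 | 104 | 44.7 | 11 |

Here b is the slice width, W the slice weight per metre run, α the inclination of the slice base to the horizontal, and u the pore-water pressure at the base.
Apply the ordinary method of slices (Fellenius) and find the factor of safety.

Ordinary method of slices: FS = Σ[c'·Δl_i + (W_i cosα_i − u_i·Δl_i)·tanφ'] / Σ W_i sinα_i, with Δl_i = b_i / cosα_i.
Slice 1: Δl = 3.1/cos(-12.4°) = 3.174 m; N'_1 = 77·cos(-12.4°) − 11·3.174 = 40.3; c'Δl = 7.94; W sinα = -16.5
Slice 2: Δl = 2.0/cos(-0.9°) = 2.000 m; N'_2 = 115·cos(-0.9°) − 11·2.000 = 93.0; c'Δl = 5.00; W sinα = -1.8
Slice 3: Δl = 2.1/cos8.2° = 2.122 m; N'_3 = 163·cos8.2° − 17·2.122 = 125.3; c'Δl = 5.30; W sinα = 23.2
Slice 4: Δl = 3.0/cos20.0° = 3.193 m; N'_4 = 260·cos20.0° − 25·3.193 = 164.5; c'Δl = 7.98; W sinα = 88.9
Slice 5: Δl = 1.6/cos31.4° = 1.875 m; N'_5 = 107·cos31.4° − 31·1.875 = 33.2; c'Δl = 4.69; W sinα = 55.7
Slice 6: Δl = 3.1/cos44.7° = 4.361 m; N'_6 = 104·cos44.7° − 11·4.361 = 25.9; c'Δl = 10.90; W sinα = 73.2
Σc'Δl = 41.8 kN/m; ΣN' = 482.2 kN/m; ΣW sinα = 222.7 kN/m
Resisting = 41.8 + 482.2·tan23.3° = 41.8 + 207.7 = 249.5 kN/m
FS = 249.5 / 222.7 = 1.120

FS = 1.12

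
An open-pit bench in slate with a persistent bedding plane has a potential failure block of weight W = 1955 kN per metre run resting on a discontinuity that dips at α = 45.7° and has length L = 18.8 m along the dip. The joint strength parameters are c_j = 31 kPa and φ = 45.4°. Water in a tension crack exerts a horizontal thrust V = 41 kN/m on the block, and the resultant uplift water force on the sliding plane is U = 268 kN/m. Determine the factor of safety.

Resolving the block weight along and normal to the plane and applying the Mohr–Coulomb strength on the joint:
N' = W cosα − U − V sinα = 1955·cos45.7° − 268 − 41·sin45.7° = 1068.1 kN/m
Driving force T = W sinα + V cosα = 1955·sin45.7° + 41·cos45.7° = 1427.8 kN/m
Resisting force R = c_j·L + N'·tanφ = 31·18.8 + 1068.1·tan45.4° = 582.8 + 1083.1 = 1665.9 kN/m
FS = R / T = 1665.9 / 1427.8 = 1.167

FS = 1.17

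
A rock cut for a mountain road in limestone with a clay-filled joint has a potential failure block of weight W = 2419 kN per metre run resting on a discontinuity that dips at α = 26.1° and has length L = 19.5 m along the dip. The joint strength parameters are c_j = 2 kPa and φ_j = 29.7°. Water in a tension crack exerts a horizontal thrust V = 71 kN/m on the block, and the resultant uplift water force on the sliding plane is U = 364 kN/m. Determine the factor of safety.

Resolving the block weight along and normal to the plane and applying the Mohr–Coulomb strength on the joint:
N' = W cosα − U − V sinα = 2419·cos26.1° − 364 − 71·sin26.1° = 1777.1 kN/m
Driving force T = W sinα + V cosα = 2419·sin26.1° + 71·cos26.1° = 1128.0 kN/m
Resisting force R = c_j·L + N'·tanφ_j = 2·19.5 + 1777.1·tan29.7° = 39.0 + 1013.6 = 1052.6 kN/m
FS = R / T = 1052.6 / 1128.0 = 0.933

FS = 0.93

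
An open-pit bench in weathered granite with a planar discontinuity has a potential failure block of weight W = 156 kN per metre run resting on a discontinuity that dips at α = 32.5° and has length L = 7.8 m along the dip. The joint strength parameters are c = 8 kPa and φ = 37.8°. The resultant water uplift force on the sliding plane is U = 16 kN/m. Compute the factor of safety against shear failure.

Resolving the block weight along and normal to the plane and applying the Mohr–Coulomb strength on the joint:
N' = W cosα − U = 156·cos32.5° − 16 = 115.6 kN/m
Driving force T = W sinα = 156·sin32.5° = 83.8 kN/m
Resisting force R = c·L + N'·tanφ = 8·7.8 + 115.6·tan37.8° = 62.4 + 89.6 = 152.0 kN/m
FS = R / T = 152.0 / 83.8 = 1.814

FS = 1.81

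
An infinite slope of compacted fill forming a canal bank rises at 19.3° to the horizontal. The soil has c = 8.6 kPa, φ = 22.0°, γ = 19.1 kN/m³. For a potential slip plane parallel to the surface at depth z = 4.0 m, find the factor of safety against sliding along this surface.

For an infinite slope with a slip plane parallel to the surface (no pore pressure): FS = [c + γz cos²β tanφ] / [γz sinβ cosβ].
γz = 19.1·4.0 = 76.40 kN/m²
Numerator = 8.6 + 76.40·cos²19.3°·tan22.0° = 8.6 + 76.40·0.8908·0.4040 = 36.096 kPa
Denominator = 76.40·sin19.3°·cos19.3° = 76.40·0.3305·0.9438 = 23.832 kPa
FS = 36.096 / 23.832 = 1.515

FS = 1.51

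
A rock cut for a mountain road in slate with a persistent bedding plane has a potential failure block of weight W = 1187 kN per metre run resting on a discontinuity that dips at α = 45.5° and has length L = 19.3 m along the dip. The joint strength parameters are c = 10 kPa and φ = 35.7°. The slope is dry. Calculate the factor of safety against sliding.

FS = 0.93

Resolving the block weight along and normal to the plane and applying the Mohr–Coulomb strength on the joint:
N' = W cosα = 1187·cos45.5° = 832.0 kN/m
Driving force T = W sinα = 1187·sin45.5° = 846.6 kN/m
Resisting force R = c·L + N'·tanφ = 10·19.3 + 832.0·tan35.7° = 193.0 + 597.8 = 790.8 kN/m
FS = R / T = 790.8 / 846.6 = 0.934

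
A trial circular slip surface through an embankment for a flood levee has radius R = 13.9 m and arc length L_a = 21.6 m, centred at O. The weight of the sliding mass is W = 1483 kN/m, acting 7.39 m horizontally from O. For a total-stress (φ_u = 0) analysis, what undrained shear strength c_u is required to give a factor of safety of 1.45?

FS = c_u·L_a·R / (W·d), so c_u = FS·W·d / (L_a·R).
c_u = 1.45·1483·7.39 / (21.60·13.9) = 15891.1 / 300.24 = 52.93 kPa

c_u = 52.9 kPa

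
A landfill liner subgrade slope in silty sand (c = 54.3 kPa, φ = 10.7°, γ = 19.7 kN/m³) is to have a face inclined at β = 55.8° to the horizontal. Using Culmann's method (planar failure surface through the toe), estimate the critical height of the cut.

H_c = 30.46 m

Culmann's analysis gives the critical failure plane at α_cr = (β + φ)/2 = (55.8 + 10.7)/2 = 33.2°, and the critical height
H_c = (4c/γ) · sinβ cosφ / [1 − cos(β − φ)]
    = (4·54.3/19.7) · sin55.8°·cos10.7° / [1 − cos(45.1°)]
    = 11.025 · 0.8271·0.9826 / [1 − 0.7059]
    = 11.025 · 0.8127 / 0.2941
    = 30.46 m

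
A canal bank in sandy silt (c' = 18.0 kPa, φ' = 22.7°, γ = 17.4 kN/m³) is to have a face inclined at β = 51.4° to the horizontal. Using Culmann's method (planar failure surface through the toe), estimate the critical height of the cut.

H_c = 24.28 m

Culmann's analysis gives the critical failure plane at α_cr = (β + φ')/2 = (51.4 + 22.7)/2 = 37.0°, and the critical height
H_c = (4c'/γ) · sinβ cosφ' / [1 − cos(β − φ')]
    = (4·18.0/17.4) · sin51.4°·cos22.7° / [1 − cos(28.7°)]
    = 4.138 · 0.7815·0.9225 / [1 − 0.8771]
    = 4.138 · 0.7210 / 0.1229
    = 24.28 m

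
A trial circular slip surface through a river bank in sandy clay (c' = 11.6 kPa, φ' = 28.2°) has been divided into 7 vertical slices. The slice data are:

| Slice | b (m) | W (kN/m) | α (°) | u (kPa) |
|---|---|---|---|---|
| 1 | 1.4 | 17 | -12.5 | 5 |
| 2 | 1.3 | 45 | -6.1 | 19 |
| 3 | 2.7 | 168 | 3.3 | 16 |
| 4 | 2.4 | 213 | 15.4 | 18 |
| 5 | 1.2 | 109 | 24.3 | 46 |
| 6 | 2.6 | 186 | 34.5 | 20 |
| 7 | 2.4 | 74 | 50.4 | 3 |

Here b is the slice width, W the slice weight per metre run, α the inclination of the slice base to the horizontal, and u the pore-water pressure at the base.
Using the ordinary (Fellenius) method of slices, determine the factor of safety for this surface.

Ordinary method of slices: FS = Σ[c'·Δl_i + (W_i cosα_i − u_i·Δl_i)·tanφ'] / Σ W_i sinα_i, with Δl_i = b_i / cosα_i.
Slice 1: Δl = 1.4/cos(-12.5°) = 1.434 m; N'_1 = 17·cos(-12.5°) − 5·1.434 = 9.4; c'Δl = 16.63; W sinα = -3.7
Slice 2: Δl = 1.3/cos(-6.1°) = 1.307 m; N'_2 = 45·cos(-6.1°) − 19·1.307 = 19.9; c'Δl = 15.17; W sinα = -4.8
Slice 3: Δl = 2.7/cos3.3° = 2.704 m; N'_3 = 168·cos3.3° − 16·2.704 = 124.4; c'Δl = 31.37; W sinα = 9.7
Slice 4: Δl = 2.4/cos15.4° = 2.489 m; N'_4 = 213·cos15.4° − 18·2.489 = 160.5; c'Δl = 28.88; W sinα = 56.6
Slice 5: Δl = 1.2/cos24.3° = 1.317 m; N'_5 = 109·cos24.3° − 46·1.317 = 38.8; c'Δl = 15.27; W sinα = 44.9
Slice 6: Δl = 2.6/cos34.5° = 3.155 m; N'_6 = 186·cos34.5° − 20·3.155 = 90.2; c'Δl = 36.60; W sinα = 105.4
Slice 7: Δl = 2.4/cos50.4° = 3.765 m; N'_7 = 74·cos50.4° − 3·3.765 = 35.9; c'Δl = 43.68; W sinα = 57.0
Σc'Δl = 187.6 kN/m; ΣN' = 479.2 kN/m; ΣW sinα = 265.0 kN/m
Resisting = 187.6 + 479.2·tan28.2° = 187.6 + 256.9 = 444.5 kN/m
FS = 444.5 / 265.0 = 1.677

FS = 1.68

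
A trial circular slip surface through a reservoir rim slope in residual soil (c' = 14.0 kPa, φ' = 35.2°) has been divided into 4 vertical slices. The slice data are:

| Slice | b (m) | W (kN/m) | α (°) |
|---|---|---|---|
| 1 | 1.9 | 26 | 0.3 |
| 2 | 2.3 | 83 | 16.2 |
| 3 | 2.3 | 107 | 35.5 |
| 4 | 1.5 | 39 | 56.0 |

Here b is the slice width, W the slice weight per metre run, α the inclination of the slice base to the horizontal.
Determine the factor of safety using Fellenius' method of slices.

Ordinary method of slices: FS = Σ[c'·Δl_i + (W_i cosα_i)·tanφ'] / Σ W_i sinα_i, with Δl_i = b_i / cosα_i.
Slice 1: Δl = 1.9/cos0.3° = 1.900 m; N'_1 = 26·cos0.3° = 26.0; c'Δl = 26.60; W sinα = 0.1
Slice 2: Δl = 2.3/cos16.2° = 2.395 m; N'_2 = 83·cos16.2° = 79.7; c'Δl = 33.53; W sinα = 23.2
Slice 3: Δl = 2.3/cos35.5° = 2.825 m; N'_3 = 107·cos35.5° = 87.1; c'Δl = 39.55; W sinα = 62.1
Slice 4: Δl = 1.5/cos56.0° = 2.682 m; N'_4 = 39·cos56.0° = 21.8; c'Δl = 37.55; W sinα = 32.3
Σc'Δl = 137.2 kN/m; ΣN' = 214.6 kN/m; ΣW sinα = 117.8 kN/m
Resisting = 137.2 + 214.6·tan35.2° = 137.2 + 151.4 = 288.6 kN/m
FS = 288.6 / 117.8 = 2.451

FS = 2.45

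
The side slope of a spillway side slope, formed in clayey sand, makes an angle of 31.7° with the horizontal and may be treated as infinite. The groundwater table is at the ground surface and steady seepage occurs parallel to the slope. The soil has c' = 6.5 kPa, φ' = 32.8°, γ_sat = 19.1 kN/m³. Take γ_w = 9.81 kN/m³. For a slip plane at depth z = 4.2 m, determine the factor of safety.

FS = 0.69

With seepage parallel to the slope and the water table at the surface, the effective normal stress on the slip plane uses the buoyant unit weight γ' = γ_sat − γ_w while the driving shear stress uses γ_sat:
FS = [c' + γ' z cos²β tanφ'] / [γ_sat z sinβ cosβ]
γ' = 19.1 − 9.81 = 9.29 kN/m³
Numerator = 6.5 + 9.29·4.2·cos²31.7°·tan32.8° = 6.5 + 9.29·4.2·0.7239·0.6445 = 24.702 kPa
Denominator = 19.1·4.2·sin31.7°·cos31.7° = 19.1·4.2·0.5255·0.8508 = 35.865 kPa
FS = 24.702 / 35.865 = 0.689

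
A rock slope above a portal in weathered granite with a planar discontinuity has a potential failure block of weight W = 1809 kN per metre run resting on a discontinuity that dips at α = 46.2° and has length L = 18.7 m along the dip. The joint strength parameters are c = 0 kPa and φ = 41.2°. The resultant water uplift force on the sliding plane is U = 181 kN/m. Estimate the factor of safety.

Resolving the block weight along and normal to the plane and applying the Mohr–Coulomb strength on the joint:
N' = W cosα − U = 1809·cos46.2° − 181 = 1071.1 kN/m
Driving force T = W sinα = 1809·sin46.2° = 1305.7 kN/m
Resisting force R = c·L + N'·tanφ = 0·18.7 + 1071.1·tan41.2° = 0.0 + 937.7 = 937.7 kN/m
FS = R / T = 937.7 / 1305.7 = 0.718

FS = 0.72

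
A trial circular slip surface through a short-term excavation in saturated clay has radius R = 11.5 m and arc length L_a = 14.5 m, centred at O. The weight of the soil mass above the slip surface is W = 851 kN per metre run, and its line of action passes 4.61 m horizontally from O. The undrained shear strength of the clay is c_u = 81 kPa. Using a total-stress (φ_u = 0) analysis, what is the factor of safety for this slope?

Taking moments about the centre O, the resisting moment is provided by the undrained shear strength acting along the arc:
M_R = c_u·L_a·R = 81·14.50·11.5 = 13506.8 kN·m/m
M_D = W·d = 851·4.61 = 3923.1 kN·m/m
FS = M_R / M_D = 13506.8 / 3923.1 = 3.443

FS = 3.44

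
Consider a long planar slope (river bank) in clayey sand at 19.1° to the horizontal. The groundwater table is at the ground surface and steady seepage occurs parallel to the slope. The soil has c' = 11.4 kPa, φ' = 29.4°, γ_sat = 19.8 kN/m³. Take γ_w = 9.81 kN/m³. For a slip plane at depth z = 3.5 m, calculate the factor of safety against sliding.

With seepage parallel to the slope and the water table at the surface, the effective normal stress on the slip plane uses the buoyant unit weight γ' = γ_sat − γ_w while the driving shear stress uses γ_sat:
FS = [c' + γ' z cos²β tanφ'] / [γ_sat z sinβ cosβ]
γ' = 19.8 − 9.81 = 9.99 kN/m³
Numerator = 11.4 + 9.99·3.5·cos²19.1°·tan29.4° = 11.4 + 9.99·3.5·0.8929·0.5635 = 28.992 kPa
Denominator = 19.8·3.5·sin19.1°·cos19.1° = 19.8·3.5·0.3272·0.9449 = 21.428 kPa
FS = 28.992 / 21.428 = 1.353

FS = 1.35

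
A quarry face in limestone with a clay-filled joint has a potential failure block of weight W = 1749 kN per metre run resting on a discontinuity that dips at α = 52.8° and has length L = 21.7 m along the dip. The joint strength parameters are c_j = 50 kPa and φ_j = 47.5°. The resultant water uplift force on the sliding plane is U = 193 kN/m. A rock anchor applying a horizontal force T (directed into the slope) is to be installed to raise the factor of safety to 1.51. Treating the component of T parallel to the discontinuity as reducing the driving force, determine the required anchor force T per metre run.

Resolving forces along and normal to the sliding plane, with the horizontal anchor force T adding T·sinα to the effective normal force and T·cosα acting up the plane against the driving force:
FS = [c_jL + (W cosα − U + T sinα) tanφ_j] / [W sinα − T cosα]
Without the anchor: N' = 864.4 kN/m, driving T_d = 1393.1 kN/m, resisting R = 50·21.7 + 864.4·tan47.5° = 2028.4 kN/m, FS = 1.46.
Setting FS = 1.51 and solving for T:
1.51·(1393.1 − T cos52.8°) = 2028.4 + T sin52.8°·tan47.5°
T·(sin52.8°·tan47.5° + 1.51·cos52.8°) = 1.51·1393.1 − 2028.4
T·(0.7965·1.0913 + 1.51·0.6046) = 2103.6 − 2028.4 = 75.3
T·1.7822 = 75.3
T = 42.2 kN/m

T = 42 kN/m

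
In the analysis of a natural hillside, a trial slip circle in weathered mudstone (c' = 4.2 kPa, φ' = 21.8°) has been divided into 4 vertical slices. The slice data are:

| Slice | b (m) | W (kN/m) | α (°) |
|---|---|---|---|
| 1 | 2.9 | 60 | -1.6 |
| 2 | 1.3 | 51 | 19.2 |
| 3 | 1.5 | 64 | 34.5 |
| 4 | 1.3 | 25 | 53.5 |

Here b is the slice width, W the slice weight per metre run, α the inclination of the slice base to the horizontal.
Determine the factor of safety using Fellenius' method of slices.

Ordinary method of slices: FS = Σ[c'·Δl_i + (W_i cosα_i)·tanφ'] / Σ W_i sinα_i, with Δl_i = b_i / cosα_i.
Slice 1: Δl = 2.9/cos(-1.6°) = 2.901 m; N'_1 = 60·cos(-1.6°) = 60.0; c'Δl = 12.18; W sinα = -1.7
Slice 2: Δl = 1.3/cos19.2° = 1.377 m; N'_2 = 51·cos19.2° = 48.2; c'Δl = 5.78; W sinα = 16.8
Slice 3: Δl = 1.5/cos34.5° = 1.820 m; N'_3 = 64·cos34.5° = 52.7; c'Δl = 7.64; W sinα = 36.2
Slice 4: Δl = 1.3/cos53.5° = 2.186 m; N'_4 = 25·cos53.5° = 14.9; c'Δl = 9.18; W sinα = 20.1
Σc'Δl = 34.8 kN/m; ΣN' = 175.8 kN/m; ΣW sinα = 71.4 kN/m
Resisting = 34.8 + 175.8·tan21.8° = 34.8 + 70.3 = 105.1 kN/m
FS = 105.1 / 71.4 = 1.471

FS = 1.47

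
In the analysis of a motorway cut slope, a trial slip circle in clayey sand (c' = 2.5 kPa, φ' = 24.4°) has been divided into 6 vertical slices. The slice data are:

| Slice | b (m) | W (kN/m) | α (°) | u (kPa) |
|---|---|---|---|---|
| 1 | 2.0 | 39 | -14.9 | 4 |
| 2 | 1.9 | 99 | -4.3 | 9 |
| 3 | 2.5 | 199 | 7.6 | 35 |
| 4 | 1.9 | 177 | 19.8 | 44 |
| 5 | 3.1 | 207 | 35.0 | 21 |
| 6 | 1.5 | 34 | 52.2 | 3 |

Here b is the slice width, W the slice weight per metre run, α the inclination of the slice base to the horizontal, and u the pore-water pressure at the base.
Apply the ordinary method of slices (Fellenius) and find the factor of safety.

Ordinary method of slices: FS = Σ[c'·Δl_i + (W_i cosα_i − u_i·Δl_i)·tanφ'] / Σ W_i sinα_i, with Δl_i = b_i / cosα_i.
Slice 1: Δl = 2.0/cos(-14.9°) = 2.070 m; N'_1 = 39·cos(-14.9°) − 4·2.070 = 29.4; c'Δl = 5.17; W sinα = -10.0
Slice 2: Δl = 1.9/cos(-4.3°) = 1.905 m; N'_2 = 99·cos(-4.3°) − 9·1.905 = 81.6; c'Δl = 4.76; W sinα = -7.4
Slice 3: Δl = 2.5/cos7.6° = 2.522 m; N'_3 = 199·cos7.6° − 35·2.522 = 109.0; c'Δl = 6.31; W sinα = 26.3
Slice 4: Δl = 1.9/cos19.8° = 2.019 m; N'_4 = 177·cos19.8° − 44·2.019 = 77.7; c'Δl = 5.05; W sinα = 60.0
Slice 5: Δl = 3.1/cos35.0° = 3.784 m; N'_5 = 207·cos35.0° − 21·3.784 = 90.1; c'Δl = 9.46; W sinα = 118.7
Slice 6: Δl = 1.5/cos52.2° = 2.447 m; N'_6 = 34·cos52.2° − 3·2.447 = 13.5; c'Δl = 6.12; W sinα = 26.9
Σc'Δl = 36.9 kN/m; ΣN' = 401.2 kN/m; ΣW sinα = 214.4 kN/m
Resisting = 36.9 + 401.2·tan24.4° = 36.9 + 182.0 = 218.9 kN/m
FS = 218.9 / 214.4 = 1.021

FS = 1.02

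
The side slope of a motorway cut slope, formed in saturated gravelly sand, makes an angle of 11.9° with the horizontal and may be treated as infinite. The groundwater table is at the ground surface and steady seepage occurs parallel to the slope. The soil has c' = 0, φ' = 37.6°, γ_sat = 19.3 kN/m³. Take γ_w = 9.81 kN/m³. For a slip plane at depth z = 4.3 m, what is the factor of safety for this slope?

With seepage parallel to the slope and the water table at the surface, the effective normal stress on the slip plane uses the buoyant unit weight γ' = γ_sat − γ_w while the driving shear stress uses γ_sat:
FS = [c' + γ' z cos²β tanφ'] / [γ_sat z sinβ cosβ]
(For c' = 0 this reduces to FS = (γ'/γ_sat)·tanφ'/tanβ.)
γ' = 19.3 − 9.81 = 9.49 kN/m³
Numerator = 0.0 + 9.49·4.3·cos²11.9°·tan37.6° = 0.0 + 9.49·4.3·0.9575·0.7701 = 30.089 kPa
Denominator = 19.3·4.3·sin11.9°·cos11.9° = 19.3·4.3·0.2062·0.9785 = 16.745 kPa
FS = 30.089 / 16.745 = 1.797

FS = 1.80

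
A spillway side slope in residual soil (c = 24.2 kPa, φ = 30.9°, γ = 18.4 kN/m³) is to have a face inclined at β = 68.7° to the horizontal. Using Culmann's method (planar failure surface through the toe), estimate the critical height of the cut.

Culmann's analysis gives the critical failure plane at α_cr = (β + φ)/2 = (68.7 + 30.9)/2 = 49.8°, and the critical height
H_c = (4c/γ) · sinβ cosφ / [1 − cos(β − φ)]
    = (4·24.2/18.4) · sin68.7°·cos30.9° / [1 − cos(37.8°)]
    = 5.261 · 0.9317·0.8581 / [1 − 0.7902]
    = 5.261 · 0.7995 / 0.2098
    = 20.04 m

H_c = 20.04 m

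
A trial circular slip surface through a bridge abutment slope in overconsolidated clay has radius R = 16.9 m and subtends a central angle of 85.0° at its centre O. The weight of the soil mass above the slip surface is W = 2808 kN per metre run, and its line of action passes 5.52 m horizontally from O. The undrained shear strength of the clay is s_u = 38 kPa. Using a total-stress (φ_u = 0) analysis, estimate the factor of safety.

Taking moments about the centre O, the resisting moment is provided by the undrained shear strength acting along the arc:
Arc length L_a = R·θ = 16.9·(85.0°·π/180) = 16.9·1.4835 = 25.07 m
M_R = s_u·L_a·R = 38·25.07·16.9 = 16101.0 kN·m/m
M_D = W·d = 2808·5.52 = 15500.2 kN·m/m
FS = M_R / M_D = 16101.0 / 15500.2 = 1.039

FS = 1.04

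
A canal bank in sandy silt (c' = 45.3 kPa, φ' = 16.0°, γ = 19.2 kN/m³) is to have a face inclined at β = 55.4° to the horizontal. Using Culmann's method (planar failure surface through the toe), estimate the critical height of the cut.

H_c = 32.86 m

Culmann's analysis gives the critical failure plane at α_cr = (β + φ')/2 = (55.4 + 16.0)/2 = 35.7°, and the critical height
H_c = (4c'/γ) · sinβ cosφ' / [1 − cos(β − φ')]
    = (4·45.3/19.2) · sin55.4°·cos16.0° / [1 − cos(39.4°)]
    = 9.438 · 0.8231·0.9613 / [1 − 0.7727]
    = 9.438 · 0.7912 / 0.2273
    = 32.86 m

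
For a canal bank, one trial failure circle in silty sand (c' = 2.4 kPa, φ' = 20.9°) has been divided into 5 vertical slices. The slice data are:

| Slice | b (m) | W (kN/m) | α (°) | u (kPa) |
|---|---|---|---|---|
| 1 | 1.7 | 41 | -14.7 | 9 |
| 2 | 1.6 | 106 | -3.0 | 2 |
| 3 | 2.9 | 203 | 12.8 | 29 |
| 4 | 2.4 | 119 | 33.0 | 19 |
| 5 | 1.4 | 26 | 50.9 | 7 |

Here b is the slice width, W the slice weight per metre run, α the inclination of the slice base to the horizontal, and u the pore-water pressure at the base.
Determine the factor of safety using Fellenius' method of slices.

Ordinary method of slices: FS = Σ[c'·Δl_i + (W_i cosα_i − u_i·Δl_i)·tanφ'] / Σ W_i sinα_i, with Δl_i = b_i / cosα_i.
Slice 1: Δl = 1.7/cos(-14.7°) = 1.758 m; N'_1 = 41·cos(-14.7°) − 9·1.758 = 23.8; c'Δl = 4.22; W sinα = -10.4
Slice 2: Δl = 1.6/cos(-3.0°) = 1.602 m; N'_2 = 106·cos(-3.0°) − 2·1.602 = 102.7; c'Δl = 3.85; W sinα = -5.5
Slice 3: Δl = 2.9/cos12.8° = 2.974 m; N'_3 = 203·cos12.8° − 29·2.974 = 111.7; c'Δl = 7.14; W sinα = 45.0
Slice 4: Δl = 2.4/cos33.0° = 2.862 m; N'_4 = 119·cos33.0° − 19·2.862 = 45.4; c'Δl = 6.87; W sinα = 64.8
Slice 5: Δl = 1.4/cos50.9° = 2.220 m; N'_5 = 26·cos50.9° − 7·2.220 = 0.9; c'Δl = 5.33; W sinα = 20.2
Σc'Δl = 27.4 kN/m; ΣN' = 284.5 kN/m; ΣW sinα = 114.0 kN/m
Resisting = 27.4 + 284.5·tan20.9° = 27.4 + 108.6 = 136.0 kN/m
FS = 136.0 / 114.0 = 1.193

FS = 1.19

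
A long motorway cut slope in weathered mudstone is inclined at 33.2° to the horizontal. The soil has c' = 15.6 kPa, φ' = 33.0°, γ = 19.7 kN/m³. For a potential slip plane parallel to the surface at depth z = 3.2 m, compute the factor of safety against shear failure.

For an infinite slope with a slip plane parallel to the surface (no pore pressure): FS = [c' + γz cos²β tanφ'] / [γz sinβ cosβ].
γz = 19.7·3.2 = 63.04 kN/m²
Numerator = 15.6 + 63.04·cos²33.2°·tan33.0° = 15.6 + 63.04·0.7002·0.6494 = 44.264 kPa
Denominator = 63.04·sin33.2°·cos33.2° = 63.04·0.5476·0.8368 = 28.884 kPa
FS = 44.264 / 28.884 = 1.532

FS = 1.53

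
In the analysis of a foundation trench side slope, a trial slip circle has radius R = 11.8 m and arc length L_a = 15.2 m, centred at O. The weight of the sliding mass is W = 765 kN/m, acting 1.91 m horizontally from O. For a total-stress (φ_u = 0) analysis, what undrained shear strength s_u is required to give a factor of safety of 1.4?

s_u = 11.4 kPa

FS = s_u·L_a·R / (W·d), so s_u = FS·W·d / (L_a·R).
s_u = 1.4·765·1.91 / (15.20·11.8) = 2045.6 / 179.36 = 11.41 kPa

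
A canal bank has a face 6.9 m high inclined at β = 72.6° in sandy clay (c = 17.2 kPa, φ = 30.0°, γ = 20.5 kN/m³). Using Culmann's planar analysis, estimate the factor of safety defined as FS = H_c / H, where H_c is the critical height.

H_c = (4c/γ) · sinβ cosφ / [1 − cos(β − φ)]
    = (4·17.2/20.5) · sin72.6°·cos30.0° / [1 − cos42.6°]
    = 3.356 · 0.8264 / 0.2639 = 10.51 m
FS = H_c / H = 10.51 / 6.9 = 1.523

FS = 1.52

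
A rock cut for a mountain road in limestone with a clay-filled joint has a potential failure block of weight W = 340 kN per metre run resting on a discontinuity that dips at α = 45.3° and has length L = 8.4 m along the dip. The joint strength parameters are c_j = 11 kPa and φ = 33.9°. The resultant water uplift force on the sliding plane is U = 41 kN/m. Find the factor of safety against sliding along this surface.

Resolving the block weight along and normal to the plane and applying the Mohr–Coulomb strength on the joint:
N' = W cosα − U = 340·cos45.3° − 41 = 198.2 kN/m
Driving force T = W sinα = 340·sin45.3° = 241.7 kN/m
Resisting force R = c_j·L + N'·tanφ = 11·8.4 + 198.2·tan33.9° = 92.4 + 133.2 = 225.6 kN/m
FS = R / T = 225.6 / 241.7 = 0.933

FS = 0.93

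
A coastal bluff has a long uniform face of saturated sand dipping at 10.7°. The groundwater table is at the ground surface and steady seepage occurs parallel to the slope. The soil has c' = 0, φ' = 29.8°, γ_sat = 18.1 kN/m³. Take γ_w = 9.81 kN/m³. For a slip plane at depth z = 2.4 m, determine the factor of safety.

FS = 1.39

With seepage parallel to the slope and the water table at the surface, the effective normal stress on the slip plane uses the buoyant unit weight γ' = γ_sat − γ_w while the driving shear stress uses γ_sat:
FS = [c' + γ' z cos²β tanφ'] / [γ_sat z sinβ cosβ]
(For c' = 0 this reduces to FS = (γ'/γ_sat)·tanφ'/tanβ.)
γ' = 18.1 − 9.81 = 8.29 kN/m³
Numerator = 0.0 + 8.29·2.4·cos²10.7°·tan29.8° = 0.0 + 8.29·2.4·0.9655·0.5727 = 11.002 kPa
Denominator = 18.1·2.4·sin10.7°·cos10.7° = 18.1·2.4·0.1857·0.9826 = 7.925 kPa
FS = 11.002 / 7.925 = 1.388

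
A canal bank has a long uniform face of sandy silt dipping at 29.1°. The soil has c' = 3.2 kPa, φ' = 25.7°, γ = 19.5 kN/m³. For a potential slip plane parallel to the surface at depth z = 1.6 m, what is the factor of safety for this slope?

For an infinite slope with a slip plane parallel to the surface (no pore pressure): FS = [c' + γz cos²β tanφ'] / [γz sinβ cosβ].
γz = 19.5·1.6 = 31.20 kN/m²
Numerator = 3.2 + 31.20·cos²29.1°·tan25.7° = 3.2 + 31.20·0.7635·0.4813 = 14.664 kPa
Denominator = 31.20·sin29.1°·cos29.1° = 31.20·0.4863·0.8738 = 13.258 kPa
FS = 14.664 / 13.258 = 1.106

FS = 1.11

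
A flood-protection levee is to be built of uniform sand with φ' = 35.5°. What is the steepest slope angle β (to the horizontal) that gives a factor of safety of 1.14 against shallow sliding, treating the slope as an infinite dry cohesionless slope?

β = 32.0°

For an infinite dry cohesionless slope FS = tanφ'/tanβ, so tanβ = tanφ' / FS.
tanβ = tan35.5° / 1.14 = 0.7133 / 1.14 = 0.6257
β = arctan(0.6257) = 32.03°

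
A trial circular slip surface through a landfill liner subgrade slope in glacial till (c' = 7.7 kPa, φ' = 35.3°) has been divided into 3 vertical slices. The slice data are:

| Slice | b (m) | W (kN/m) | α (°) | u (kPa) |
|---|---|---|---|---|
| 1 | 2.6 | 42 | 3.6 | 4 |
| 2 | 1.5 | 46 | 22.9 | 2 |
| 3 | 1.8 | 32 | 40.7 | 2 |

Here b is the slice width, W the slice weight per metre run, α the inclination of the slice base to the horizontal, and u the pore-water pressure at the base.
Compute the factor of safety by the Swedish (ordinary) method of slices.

Ordinary method of slices: FS = Σ[c'·Δl_i + (W_i cosα_i − u_i·Δl_i)·tanφ'] / Σ W_i sinα_i, with Δl_i = b_i / cosα_i.
Slice 1: Δl = 2.6/cos3.6° = 2.605 m; N'_1 = 42·cos3.6° − 4·2.605 = 31.5; c'Δl = 20.06; W sinα = 2.6
Slice 2: Δl = 1.5/cos22.9° = 1.628 m; N'_2 = 46·cos22.9° − 2·1.628 = 39.1; c'Δl = 12.54; W sinα = 17.9
Slice 3: Δl = 1.8/cos40.7° = 2.374 m; N'_3 = 32·cos40.7° − 2·2.374 = 19.5; c'Δl = 18.28; W sinα = 20.9
Σc'Δl = 50.9 kN/m; ΣN' = 90.1 kN/m; ΣW sinα = 41.4 kN/m
Resisting = 50.9 + 90.1·tan35.3° = 50.9 + 63.8 = 114.7 kN/m
FS = 114.7 / 41.4 = 2.770

FS = 2.77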